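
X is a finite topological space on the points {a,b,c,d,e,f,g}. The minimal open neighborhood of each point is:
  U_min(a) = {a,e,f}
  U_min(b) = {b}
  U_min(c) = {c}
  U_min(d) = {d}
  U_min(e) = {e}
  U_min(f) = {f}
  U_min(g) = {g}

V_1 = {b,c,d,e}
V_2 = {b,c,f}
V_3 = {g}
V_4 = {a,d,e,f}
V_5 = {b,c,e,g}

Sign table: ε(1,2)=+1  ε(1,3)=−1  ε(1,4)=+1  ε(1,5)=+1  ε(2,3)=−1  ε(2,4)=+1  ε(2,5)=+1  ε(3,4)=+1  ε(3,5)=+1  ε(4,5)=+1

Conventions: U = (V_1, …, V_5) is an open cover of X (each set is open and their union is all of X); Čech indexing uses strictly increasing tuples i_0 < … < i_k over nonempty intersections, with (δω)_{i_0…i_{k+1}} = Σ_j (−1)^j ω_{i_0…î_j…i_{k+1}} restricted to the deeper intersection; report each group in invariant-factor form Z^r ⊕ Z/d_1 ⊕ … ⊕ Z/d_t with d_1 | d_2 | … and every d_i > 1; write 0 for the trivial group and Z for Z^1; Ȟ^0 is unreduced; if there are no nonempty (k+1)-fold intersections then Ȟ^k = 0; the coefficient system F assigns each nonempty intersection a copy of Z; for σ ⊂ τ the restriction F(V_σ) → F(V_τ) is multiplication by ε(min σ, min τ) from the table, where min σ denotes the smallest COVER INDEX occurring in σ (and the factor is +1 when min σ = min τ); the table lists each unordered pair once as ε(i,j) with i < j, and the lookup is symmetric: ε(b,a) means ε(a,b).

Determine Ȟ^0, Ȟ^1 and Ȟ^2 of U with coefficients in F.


intersection data:
  V12={b,c} V14={d,e} V15={b,c,e} V24={f} V25={b,c} V35={g} V45={e}
  V125={b,c} V145={e}
C dims 5,7,2; δ0: rk 4, SNF 1^4; δ1: rk 2, SNF 1^2
Ȟ^0 = (5 − 4) − 0 = 1, so Ȟ^0 ≅ Z
Ȟ^1 = (7 − 2) − 4 = 1, so Ȟ^1 ≅ Z
Ȟ^2 = (2 − 0) − 2 = 0, so Ȟ^2 ≅ 0

Ȟ^0 = Z, Ȟ^1 = Z and Ȟ^2 = 0


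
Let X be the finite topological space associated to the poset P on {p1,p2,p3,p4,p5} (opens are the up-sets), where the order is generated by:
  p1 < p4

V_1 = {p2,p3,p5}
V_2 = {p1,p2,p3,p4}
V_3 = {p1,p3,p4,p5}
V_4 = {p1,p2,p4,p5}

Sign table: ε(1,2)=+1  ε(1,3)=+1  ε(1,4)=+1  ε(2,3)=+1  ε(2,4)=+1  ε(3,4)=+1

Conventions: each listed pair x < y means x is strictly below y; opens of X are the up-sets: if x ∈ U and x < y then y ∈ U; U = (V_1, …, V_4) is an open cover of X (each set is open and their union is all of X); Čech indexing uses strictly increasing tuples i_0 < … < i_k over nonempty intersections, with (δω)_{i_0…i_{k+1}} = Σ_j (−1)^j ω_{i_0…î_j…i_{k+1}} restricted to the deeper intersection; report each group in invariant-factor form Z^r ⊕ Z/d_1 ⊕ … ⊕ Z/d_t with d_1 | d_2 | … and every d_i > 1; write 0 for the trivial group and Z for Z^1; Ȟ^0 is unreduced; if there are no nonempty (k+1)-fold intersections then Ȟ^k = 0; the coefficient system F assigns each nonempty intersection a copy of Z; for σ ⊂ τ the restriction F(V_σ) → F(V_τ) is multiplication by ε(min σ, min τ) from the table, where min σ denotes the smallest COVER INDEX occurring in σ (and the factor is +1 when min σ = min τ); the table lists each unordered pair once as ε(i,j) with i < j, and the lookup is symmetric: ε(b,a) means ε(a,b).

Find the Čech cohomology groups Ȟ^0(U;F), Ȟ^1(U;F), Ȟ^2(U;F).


intersection data:
  V12={p2,p3} V13={p3,p5} V14={p2,p5} V23={p1,p3,p4} V24={p1,p2,p4} V34={p1,p4,p5}
  V123={p3} V124={p2} V134={p5} V234={p1,p4}
C dims 4,6,4; δ0: rk 3, SNF 1^3; δ1: rk 3, SNF 1^3
Ȟ^0 = (4 − 3) − 0 = 1, so Ȟ^0 ≅ Z
Ȟ^1 = (6 − 3) − 3 = 0, so Ȟ^1 ≅ 0
Ȟ^2 = (4 − 0) − 3 = 1, so Ȟ^2 ≅ Z

Ȟ^0 = Z, Ȟ^1 = 0, Ȟ^2 = Z


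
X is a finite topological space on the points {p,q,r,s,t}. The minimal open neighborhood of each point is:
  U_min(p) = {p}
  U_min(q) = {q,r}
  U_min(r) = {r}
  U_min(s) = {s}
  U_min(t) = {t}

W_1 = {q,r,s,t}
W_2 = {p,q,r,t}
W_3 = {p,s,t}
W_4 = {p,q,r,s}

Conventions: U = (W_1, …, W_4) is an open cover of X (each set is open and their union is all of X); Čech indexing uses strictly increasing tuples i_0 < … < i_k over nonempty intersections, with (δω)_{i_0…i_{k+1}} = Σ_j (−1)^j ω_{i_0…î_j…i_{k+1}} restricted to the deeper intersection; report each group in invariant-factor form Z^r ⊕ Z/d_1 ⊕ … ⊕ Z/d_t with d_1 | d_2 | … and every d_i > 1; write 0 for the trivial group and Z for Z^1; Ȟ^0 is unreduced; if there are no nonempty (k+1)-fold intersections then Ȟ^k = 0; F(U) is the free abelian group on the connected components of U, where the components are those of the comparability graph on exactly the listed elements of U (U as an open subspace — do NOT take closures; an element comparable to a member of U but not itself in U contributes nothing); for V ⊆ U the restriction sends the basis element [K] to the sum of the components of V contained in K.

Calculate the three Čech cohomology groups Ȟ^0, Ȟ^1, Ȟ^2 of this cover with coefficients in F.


cover nerve:
  W12={q,r,t} W13={s,t} W14={q,r,s} W23={p,t} W24={p,q,r} W34={p,s}
  W123={t} W124={q,r} W134={s} W234={p}
components per intersection:
  W1: {q,r} {s} {t}
  W2: {p} {q,r} {t}
  W3: {p} {s} {t}
  W4: {p} {q,r} {s}
  W12: {q,r} {t}
  W13: {s} {t}
  W14: {q,r} {s}
  W23: {p} {t}
  W24: {p} {q,r}
  W34: {p} {s}
  W123: {t}
  W124: {q,r}
  W134: {s}
  W234: {p}
C dims 12,12,4; δ0: rk 8, SNF 1^8; δ1: rk 4, SNF 1^4
Ȟ^0: (12−8)−0=4 ⇒ Z^4
Ȟ^1: (12−4)−8=0 ⇒ 0
Ȟ^2: (4−0)−4=0 ⇒ 0

Ȟ^0 ≅ Z^4; Ȟ^1 ≅ 0; Ȟ^2 ≅ 0


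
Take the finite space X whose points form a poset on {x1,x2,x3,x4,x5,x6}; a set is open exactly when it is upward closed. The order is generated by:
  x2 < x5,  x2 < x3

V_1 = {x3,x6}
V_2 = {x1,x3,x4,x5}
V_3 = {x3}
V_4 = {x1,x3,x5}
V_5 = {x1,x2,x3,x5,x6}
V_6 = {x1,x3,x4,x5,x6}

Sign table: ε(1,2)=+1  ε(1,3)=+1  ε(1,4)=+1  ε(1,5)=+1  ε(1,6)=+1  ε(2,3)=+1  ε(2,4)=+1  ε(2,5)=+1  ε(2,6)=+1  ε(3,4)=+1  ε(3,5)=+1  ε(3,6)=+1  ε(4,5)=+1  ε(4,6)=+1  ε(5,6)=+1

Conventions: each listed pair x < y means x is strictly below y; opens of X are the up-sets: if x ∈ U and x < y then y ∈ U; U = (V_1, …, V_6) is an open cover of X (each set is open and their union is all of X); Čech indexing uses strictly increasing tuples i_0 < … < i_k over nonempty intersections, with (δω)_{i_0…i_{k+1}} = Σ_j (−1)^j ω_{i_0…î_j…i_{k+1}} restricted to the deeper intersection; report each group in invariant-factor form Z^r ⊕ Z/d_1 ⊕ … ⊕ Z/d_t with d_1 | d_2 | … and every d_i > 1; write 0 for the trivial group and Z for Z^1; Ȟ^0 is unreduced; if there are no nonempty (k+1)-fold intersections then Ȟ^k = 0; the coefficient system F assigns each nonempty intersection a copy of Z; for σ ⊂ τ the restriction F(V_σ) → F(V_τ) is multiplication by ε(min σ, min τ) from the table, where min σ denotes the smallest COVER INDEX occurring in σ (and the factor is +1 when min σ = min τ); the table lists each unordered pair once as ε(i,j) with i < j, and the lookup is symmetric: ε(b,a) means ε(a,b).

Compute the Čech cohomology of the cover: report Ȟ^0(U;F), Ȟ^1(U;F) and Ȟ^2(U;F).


cover nerve:
  V12={x3} V13={x3} V14={x3} V15={x3,x6} V16={x3,x6} V23={x3} V24={x1,x3,x5} V25={x1,x3,x5} V26={x1,x3,x4,x5} V34={x3} V35={x3} V36={x3} V45={x1,x3,x5} V46={x1,x3,x5} V56={x1,x3,x5,x6}
  V123={x3} V124={x3} V125={x3} V126={x3} V134={x3} V135={x3} V136={x3} V145={x3} V146={x3} V156={x3,x6} V234={x3} V235={x3} V236={x3} V245={x1,x3,x5} V246={x1,x3,x5} V256={x1,x3,x5} V345={x3} V346={x3} V356={x3} V456={x1,x3,x5}
  V1234={x3} V1235={x3} V1236={x3} V1245={x3} V1246={x3} V1256={x3} V1345={x3} V1346={x3} V1356={x3} V1456={x3} V2345={x3} V2346={x3} V2356={x3} V2456={x1,x3,x5} V3456={x3}
  V12345={x3} V12346={x3} V12356={x3} V12456={x3} V13456={x3} V23456={x3}
  V123456={x3}
C dims 6,15,20,15; δ0: rk 5, SNF 1^5; δ1: rk 10, SNF 1^10; δ2: rk 10, SNF 1^10
Ȟ^0: (6−5)−0=1 ⇒ Z
Ȟ^1: (15−10)−5=0 ⇒ 0
Ȟ^2: (20−10)−10=0 ⇒ 0

Ȟ^0 ≅ Z; Ȟ^1 ≅ 0; Ȟ^2 ≅ 0


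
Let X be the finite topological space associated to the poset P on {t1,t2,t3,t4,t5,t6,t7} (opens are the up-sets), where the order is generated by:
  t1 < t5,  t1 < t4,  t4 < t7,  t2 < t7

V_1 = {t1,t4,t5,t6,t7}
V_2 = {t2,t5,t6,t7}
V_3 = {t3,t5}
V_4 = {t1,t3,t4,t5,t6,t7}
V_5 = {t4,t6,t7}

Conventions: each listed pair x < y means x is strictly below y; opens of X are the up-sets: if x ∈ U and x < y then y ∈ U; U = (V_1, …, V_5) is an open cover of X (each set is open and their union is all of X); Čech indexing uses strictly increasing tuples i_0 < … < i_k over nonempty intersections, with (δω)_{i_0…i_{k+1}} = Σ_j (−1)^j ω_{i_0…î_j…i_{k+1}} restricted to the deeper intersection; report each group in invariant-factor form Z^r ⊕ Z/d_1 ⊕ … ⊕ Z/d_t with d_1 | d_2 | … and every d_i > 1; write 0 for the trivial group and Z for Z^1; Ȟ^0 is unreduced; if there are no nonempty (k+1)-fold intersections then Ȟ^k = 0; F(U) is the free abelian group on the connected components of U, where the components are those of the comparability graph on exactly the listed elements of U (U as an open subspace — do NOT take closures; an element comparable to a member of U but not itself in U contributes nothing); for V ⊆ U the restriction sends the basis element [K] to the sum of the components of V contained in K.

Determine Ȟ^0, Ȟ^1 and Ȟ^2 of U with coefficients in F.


Ȟ^0(U;F) ≅ Z^3, Ȟ^1(U;F) ≅ 0 and Ȟ^2(U;F) ≅ 0

intersection data:
  V12={t5,t6,t7} V13={t5} V14={t1,t4,t5,t6,t7} V15={t4,t6,t7} V23={t5} V24={t5,t6,t7} V25={t6,t7} V34={t3,t5} V45={t4,t6,t7}
  V123={t5} V124={t5,t6,t7} V125={t6,t7} V134={t5} V145={t4,t6,t7} V234={t5} V245={t6,t7}
  V1234={t5} V1245={t6,t7}
components per intersection:
  V1: {t1,t4,t5,t7} {t6}
  V2: {t2,t7} {t5} {t6}
  V3: {t3} {t5}
  V4: {t1,t4,t5,t7} {t3} {t6}
  V5: {t4,t7} {t6}
  V12: {t5} {t6} {t7}
  V13: {t5}
  V14: {t1,t4,t5,t7} {t6}
  V15: {t4,t7} {t6}
  V23: {t5}
  V24: {t5} {t6} {t7}
  V25: {t6} {t7}
  V34: {t3} {t5}
  V45: {t4,t7} {t6}
  V123: {t5}
  V124: {t5} {t6} {t7}
  V125: {t6} {t7}
  V134: {t5}
  V145: {t4,t7} {t6}
  V234: {t5}
  V245: {t6} {t7}
  V1234: {t5}
  V1245: {t6} {t7}
C dims 12,18,12,3; δ0: rk 9, SNF 1^9; δ1: rk 9, SNF 1^9; δ2: rk 3, SNF 1^3
Ȟ^0 = (12 − 9) − 0 = 3, so Ȟ^0 ≅ Z^3
Ȟ^1 = (18 − 9) − 9 = 0, so Ȟ^1 ≅ 0
Ȟ^2 = (12 − 3) − 9 = 0, so Ȟ^2 ≅ 0


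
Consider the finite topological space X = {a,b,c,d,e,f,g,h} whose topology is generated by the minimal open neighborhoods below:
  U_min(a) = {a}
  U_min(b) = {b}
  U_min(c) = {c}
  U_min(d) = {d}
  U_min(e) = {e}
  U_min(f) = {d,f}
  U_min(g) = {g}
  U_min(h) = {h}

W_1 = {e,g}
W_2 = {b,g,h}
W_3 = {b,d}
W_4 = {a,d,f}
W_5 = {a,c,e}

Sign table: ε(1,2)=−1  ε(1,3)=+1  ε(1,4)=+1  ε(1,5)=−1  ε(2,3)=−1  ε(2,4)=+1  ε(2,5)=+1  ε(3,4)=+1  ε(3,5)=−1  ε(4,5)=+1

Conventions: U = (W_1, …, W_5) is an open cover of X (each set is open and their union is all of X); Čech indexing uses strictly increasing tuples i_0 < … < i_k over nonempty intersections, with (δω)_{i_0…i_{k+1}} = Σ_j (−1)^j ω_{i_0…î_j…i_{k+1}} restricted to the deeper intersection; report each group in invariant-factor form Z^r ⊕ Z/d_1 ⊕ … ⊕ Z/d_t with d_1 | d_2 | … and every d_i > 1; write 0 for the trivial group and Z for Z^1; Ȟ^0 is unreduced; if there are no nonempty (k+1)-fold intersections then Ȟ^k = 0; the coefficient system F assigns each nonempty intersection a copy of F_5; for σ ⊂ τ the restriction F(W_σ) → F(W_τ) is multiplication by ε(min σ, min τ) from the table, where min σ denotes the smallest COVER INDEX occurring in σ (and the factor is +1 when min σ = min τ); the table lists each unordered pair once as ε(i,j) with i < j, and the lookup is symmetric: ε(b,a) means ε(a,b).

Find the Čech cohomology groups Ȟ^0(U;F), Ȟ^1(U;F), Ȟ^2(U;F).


Ȟ^0 = 0; Ȟ^1 = 0; Ȟ^2 = 0

cover nerve:
  W12={g} W15={e} W23={b} W34={d} W45={a}
C dims 5,5; δ0: rk_F5 5
Ȟ^0: (5−5)−0=0 ⇒ 0
Ȟ^1: (5−0)−5=0 ⇒ 0
Ȟ^2: (0−0)−0=0 ⇒ 0


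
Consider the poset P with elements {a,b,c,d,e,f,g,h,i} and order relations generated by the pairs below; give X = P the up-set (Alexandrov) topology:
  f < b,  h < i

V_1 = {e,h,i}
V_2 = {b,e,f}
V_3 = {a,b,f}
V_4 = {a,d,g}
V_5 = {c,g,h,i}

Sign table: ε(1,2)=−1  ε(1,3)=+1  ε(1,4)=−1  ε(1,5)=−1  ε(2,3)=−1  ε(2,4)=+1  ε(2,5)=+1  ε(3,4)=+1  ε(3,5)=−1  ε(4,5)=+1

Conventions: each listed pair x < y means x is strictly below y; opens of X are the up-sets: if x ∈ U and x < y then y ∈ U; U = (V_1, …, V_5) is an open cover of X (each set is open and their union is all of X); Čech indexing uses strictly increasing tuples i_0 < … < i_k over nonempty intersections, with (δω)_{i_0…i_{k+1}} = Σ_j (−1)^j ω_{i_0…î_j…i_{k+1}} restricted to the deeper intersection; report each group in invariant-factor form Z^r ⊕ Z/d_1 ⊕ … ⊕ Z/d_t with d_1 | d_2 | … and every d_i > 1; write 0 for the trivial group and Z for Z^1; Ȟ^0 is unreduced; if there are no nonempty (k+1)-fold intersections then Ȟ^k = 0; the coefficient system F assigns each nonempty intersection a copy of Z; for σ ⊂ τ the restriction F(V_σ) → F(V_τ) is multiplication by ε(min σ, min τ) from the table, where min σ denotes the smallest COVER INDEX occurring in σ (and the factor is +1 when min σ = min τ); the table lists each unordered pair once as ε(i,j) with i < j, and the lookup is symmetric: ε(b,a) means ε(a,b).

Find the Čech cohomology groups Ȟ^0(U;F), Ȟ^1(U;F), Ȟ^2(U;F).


nonempty overlaps:
  V12={e} V15={h,i} V23={b,f} V34={a} V45={g}
C dims 5,5; δ0: rk 5, SNF 1^4·2
degree 0: 5−5−0 = 0 → Ȟ^0 ≅ 0
degree 1: 5−0−5 = 0 plus torsion [2] → Ȟ^1 ≅ Z/2
degree 2: 0−0−0 = 0 → Ȟ^2 ≅ 0

Ȟ^0(U;F) ≅ 0; Ȟ^1(U;F) ≅ Z/2; Ȟ^2(U;F) ≅ 0


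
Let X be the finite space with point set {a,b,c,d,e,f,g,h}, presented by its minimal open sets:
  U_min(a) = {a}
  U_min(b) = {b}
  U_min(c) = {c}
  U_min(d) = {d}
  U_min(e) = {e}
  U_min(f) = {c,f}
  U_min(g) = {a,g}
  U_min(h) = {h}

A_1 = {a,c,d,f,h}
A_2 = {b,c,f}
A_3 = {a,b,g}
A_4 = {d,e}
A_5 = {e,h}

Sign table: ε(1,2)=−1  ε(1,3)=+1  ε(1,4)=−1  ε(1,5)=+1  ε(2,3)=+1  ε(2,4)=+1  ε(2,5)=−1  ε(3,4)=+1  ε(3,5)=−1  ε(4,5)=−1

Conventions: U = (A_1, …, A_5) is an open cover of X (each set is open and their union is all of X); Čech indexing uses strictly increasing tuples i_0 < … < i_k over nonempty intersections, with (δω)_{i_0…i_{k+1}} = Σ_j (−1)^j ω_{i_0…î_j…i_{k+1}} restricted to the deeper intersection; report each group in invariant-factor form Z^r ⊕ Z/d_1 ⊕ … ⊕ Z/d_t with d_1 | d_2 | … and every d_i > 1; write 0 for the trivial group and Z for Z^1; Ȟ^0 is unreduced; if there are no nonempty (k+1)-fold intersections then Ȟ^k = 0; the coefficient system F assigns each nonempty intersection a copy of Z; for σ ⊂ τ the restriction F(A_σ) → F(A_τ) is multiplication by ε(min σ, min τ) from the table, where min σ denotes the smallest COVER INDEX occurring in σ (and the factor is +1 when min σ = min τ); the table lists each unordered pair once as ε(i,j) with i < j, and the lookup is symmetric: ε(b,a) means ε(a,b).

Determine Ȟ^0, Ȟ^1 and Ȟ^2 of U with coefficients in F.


Ȟ^0 ≅ 0, Ȟ^1 ≅ Z ⊕ Z/2 and Ȟ^2 ≅ 0

nonempty intersections:
  A12={c,f} A13={a} A14={d} A15={h} A23={b} A45={e}
C dims 5,6; δ0: rk 5, SNF 1^4·2
Ȟ^0: (5−5)−0=0 ⇒ 0
Ȟ^1: (6−0)−5=1 plus torsion [2] ⇒ Z ⊕ Z/2
Ȟ^2: (0−0)−0=0 ⇒ 0


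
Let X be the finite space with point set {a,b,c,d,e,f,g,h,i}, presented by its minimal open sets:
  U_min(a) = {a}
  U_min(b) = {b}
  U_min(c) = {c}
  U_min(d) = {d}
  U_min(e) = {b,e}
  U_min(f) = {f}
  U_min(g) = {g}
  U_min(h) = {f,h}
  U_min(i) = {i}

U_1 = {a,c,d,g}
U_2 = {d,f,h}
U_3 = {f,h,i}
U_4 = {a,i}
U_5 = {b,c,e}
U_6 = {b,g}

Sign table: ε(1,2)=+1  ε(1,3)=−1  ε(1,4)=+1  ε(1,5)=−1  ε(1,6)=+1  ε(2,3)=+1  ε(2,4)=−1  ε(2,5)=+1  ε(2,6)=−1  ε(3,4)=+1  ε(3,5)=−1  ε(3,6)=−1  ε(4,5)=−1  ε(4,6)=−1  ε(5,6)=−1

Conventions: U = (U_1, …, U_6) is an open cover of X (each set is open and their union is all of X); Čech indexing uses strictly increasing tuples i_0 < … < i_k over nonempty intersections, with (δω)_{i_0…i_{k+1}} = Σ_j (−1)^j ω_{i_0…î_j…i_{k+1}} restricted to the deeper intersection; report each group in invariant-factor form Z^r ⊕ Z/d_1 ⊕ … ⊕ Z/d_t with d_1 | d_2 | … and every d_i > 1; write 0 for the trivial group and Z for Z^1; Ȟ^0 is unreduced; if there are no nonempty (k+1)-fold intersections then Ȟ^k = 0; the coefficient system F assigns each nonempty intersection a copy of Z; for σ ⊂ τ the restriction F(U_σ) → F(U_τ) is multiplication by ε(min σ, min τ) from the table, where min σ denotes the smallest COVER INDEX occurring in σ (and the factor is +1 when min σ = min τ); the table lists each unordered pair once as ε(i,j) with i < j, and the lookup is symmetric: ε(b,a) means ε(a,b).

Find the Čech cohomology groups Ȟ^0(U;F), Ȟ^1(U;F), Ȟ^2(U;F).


Ȟ^0(U;F) ≅ Z,  Ȟ^1(U;F) ≅ Z^2,  Ȟ^2(U;F) ≅ 0

nerve of the cover:
  U12={d} U14={a} U15={c} U16={g} U23={f,h} U34={i} U56={b}
C dims 6,7; δ0: rk 5, SNF 1^5
Ȟ^0 = (6 − 5) − 0 = 1, so Ȟ^0 ≅ Z
Ȟ^1 = (7 − 0) − 5 = 2, so Ȟ^1 ≅ Z^2
Ȟ^2 = (0 − 0) − 0 = 0, so Ȟ^2 ≅ 0


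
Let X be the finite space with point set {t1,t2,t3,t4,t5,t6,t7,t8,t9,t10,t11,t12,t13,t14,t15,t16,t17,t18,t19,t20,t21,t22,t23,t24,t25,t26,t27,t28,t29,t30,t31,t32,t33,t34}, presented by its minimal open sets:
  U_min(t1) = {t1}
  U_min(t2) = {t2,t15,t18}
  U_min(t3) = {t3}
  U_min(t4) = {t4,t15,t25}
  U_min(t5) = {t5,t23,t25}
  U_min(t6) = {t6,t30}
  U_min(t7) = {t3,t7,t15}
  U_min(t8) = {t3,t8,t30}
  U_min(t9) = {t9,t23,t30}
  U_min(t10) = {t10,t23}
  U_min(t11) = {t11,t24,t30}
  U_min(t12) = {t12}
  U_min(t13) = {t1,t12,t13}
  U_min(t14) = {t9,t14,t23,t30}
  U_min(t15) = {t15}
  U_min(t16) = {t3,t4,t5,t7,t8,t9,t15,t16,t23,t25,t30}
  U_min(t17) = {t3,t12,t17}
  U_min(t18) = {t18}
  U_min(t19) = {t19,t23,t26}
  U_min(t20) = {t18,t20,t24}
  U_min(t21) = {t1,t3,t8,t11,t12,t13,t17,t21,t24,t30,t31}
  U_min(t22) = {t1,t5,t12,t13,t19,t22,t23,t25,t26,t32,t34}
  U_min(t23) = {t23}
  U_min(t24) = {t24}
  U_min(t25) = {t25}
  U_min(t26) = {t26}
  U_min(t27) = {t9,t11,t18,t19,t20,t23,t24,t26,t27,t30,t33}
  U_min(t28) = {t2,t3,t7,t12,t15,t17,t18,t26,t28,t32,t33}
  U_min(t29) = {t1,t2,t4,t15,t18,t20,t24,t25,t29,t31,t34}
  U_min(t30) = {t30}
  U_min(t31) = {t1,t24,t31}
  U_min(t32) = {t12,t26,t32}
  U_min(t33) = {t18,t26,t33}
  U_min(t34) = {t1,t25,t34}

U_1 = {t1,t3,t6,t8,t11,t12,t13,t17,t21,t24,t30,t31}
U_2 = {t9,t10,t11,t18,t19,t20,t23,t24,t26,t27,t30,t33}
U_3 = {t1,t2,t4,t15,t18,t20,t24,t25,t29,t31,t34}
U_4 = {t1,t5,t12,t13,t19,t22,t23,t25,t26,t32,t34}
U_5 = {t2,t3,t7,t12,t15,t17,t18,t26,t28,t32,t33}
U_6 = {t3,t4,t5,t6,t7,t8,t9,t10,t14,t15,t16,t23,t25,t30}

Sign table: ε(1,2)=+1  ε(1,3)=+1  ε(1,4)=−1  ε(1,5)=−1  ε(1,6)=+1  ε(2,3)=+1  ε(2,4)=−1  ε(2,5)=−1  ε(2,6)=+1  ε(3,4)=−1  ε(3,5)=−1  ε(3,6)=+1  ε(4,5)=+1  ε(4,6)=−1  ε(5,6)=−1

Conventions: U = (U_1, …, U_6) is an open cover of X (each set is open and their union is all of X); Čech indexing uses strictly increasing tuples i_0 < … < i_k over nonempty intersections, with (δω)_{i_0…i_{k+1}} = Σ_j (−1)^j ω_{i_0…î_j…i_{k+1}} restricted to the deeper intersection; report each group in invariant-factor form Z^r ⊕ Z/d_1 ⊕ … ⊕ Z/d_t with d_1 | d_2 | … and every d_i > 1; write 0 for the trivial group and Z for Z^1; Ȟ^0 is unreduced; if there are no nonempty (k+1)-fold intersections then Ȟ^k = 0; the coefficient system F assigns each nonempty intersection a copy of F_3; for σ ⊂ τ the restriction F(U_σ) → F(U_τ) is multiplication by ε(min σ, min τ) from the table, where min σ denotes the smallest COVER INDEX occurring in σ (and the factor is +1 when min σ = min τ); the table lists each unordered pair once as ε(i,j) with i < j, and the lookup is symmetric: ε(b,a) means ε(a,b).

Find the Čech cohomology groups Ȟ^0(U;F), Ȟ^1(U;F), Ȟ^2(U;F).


nonempty intersections:
  U12={t11,t24,t30} U13={t1,t24,t31} U14={t1,t12,t13} U15={t3,t12,t17} U16={t3,t6,t8,t30} U23={t18,t20,t24} U24={t19,t23,t26} U25={t18,t26,t33} U26={t9,t10,t23,t30} U34={t1,t25,t34} U35={t2,t15,t18} U36={t4,t15,t25} U45={t12,t26,t32} U46={t5,t23,t25} U56={t3,t7,t15}
  U123={t24} U126={t30} U134={t1} U145={t12} U156={t3} U235={t18} U245={t26} U246={t23} U346={t25} U356={t15}
C dims 6,15,10; δ0: rk_F3 5; δ1: rk_F3 10
Ȟ^0: (6−5)−0=1 ⇒ Z/3
Ȟ^1: (15−10)−5=0 ⇒ 0
Ȟ^2: (10−0)−10=0 ⇒ 0

Ȟ^0 ≅ Z/3, Ȟ^1 ≅ 0, Ȟ^2 ≅ 0


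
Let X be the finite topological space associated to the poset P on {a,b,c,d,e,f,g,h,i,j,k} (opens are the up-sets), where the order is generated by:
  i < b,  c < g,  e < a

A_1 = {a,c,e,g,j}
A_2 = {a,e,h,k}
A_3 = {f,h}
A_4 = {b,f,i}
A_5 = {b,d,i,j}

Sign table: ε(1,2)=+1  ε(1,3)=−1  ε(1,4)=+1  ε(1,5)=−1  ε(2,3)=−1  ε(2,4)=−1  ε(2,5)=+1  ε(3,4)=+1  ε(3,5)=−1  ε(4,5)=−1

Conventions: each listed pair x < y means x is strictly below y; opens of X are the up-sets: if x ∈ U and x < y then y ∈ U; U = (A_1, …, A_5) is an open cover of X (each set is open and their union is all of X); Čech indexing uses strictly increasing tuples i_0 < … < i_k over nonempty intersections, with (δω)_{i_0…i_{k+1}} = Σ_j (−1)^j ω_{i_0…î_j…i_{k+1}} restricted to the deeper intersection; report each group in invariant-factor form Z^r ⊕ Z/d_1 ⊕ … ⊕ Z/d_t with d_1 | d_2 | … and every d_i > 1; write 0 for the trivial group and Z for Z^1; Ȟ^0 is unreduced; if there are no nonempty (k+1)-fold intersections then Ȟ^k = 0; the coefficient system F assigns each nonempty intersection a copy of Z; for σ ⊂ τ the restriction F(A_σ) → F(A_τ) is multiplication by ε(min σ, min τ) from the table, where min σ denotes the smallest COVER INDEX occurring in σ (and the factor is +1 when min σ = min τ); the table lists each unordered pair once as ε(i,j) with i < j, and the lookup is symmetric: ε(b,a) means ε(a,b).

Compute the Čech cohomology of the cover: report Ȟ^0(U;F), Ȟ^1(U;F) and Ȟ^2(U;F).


Ȟ^0 ≅ 0,  Ȟ^1 ≅ Z/2,  Ȟ^2 ≅ 0

nonempty overlaps:
  A12={a,e} A15={j} A23={h} A34={f} A45={b,i}
C dims 5,5; δ0: rk 5, SNF 1^4·2
degree 0: 5−5−0 = 0 → Ȟ^0 ≅ 0
degree 1: 5−0−5 = 0 plus torsion [2] → Ȟ^1 ≅ Z/2
degree 2: 0−0−0 = 0 → Ȟ^2 ≅ 0


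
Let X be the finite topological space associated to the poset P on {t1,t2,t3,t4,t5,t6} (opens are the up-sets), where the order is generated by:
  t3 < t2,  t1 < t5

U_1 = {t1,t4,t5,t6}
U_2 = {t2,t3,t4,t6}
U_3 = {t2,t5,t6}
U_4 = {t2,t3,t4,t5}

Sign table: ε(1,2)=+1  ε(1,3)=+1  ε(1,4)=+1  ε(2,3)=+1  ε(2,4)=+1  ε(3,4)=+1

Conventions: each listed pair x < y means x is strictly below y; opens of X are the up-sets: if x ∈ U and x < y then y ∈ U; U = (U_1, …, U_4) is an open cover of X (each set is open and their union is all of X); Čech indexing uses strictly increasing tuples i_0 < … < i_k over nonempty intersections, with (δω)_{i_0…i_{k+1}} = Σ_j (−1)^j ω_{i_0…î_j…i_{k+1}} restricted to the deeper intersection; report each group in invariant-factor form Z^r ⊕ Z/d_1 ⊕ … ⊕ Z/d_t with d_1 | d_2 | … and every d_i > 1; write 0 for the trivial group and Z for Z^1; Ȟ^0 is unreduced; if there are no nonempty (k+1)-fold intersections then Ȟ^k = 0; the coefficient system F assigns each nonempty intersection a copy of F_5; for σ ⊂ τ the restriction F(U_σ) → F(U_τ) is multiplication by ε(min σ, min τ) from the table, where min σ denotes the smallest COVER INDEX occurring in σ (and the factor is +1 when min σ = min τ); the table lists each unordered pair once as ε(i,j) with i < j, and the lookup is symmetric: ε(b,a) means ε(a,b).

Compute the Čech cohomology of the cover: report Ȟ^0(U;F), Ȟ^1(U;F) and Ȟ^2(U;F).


Ȟ^0(U;F) ≅ Z/5,  Ȟ^1(U;F) ≅ 0,  Ȟ^2(U;F) ≅ Z/5

intersection data:
  U12={t4,t6} U13={t5,t6} U14={t4,t5} U23={t2,t6} U24={t2,t3,t4} U34={t2,t5}
  U123={t6} U124={t4} U134={t5} U234={t2}
C dims 4,6,4; δ0: rk_F5 3; δ1: rk_F5 3
Ȟ^0 = (4 − 3) − 0 = 1, so Ȟ^0 ≅ Z/5
Ȟ^1 = (6 − 3) − 3 = 0, so Ȟ^1 ≅ 0
Ȟ^2 = (4 − 0) − 3 = 1, so Ȟ^2 ≅ Z/5


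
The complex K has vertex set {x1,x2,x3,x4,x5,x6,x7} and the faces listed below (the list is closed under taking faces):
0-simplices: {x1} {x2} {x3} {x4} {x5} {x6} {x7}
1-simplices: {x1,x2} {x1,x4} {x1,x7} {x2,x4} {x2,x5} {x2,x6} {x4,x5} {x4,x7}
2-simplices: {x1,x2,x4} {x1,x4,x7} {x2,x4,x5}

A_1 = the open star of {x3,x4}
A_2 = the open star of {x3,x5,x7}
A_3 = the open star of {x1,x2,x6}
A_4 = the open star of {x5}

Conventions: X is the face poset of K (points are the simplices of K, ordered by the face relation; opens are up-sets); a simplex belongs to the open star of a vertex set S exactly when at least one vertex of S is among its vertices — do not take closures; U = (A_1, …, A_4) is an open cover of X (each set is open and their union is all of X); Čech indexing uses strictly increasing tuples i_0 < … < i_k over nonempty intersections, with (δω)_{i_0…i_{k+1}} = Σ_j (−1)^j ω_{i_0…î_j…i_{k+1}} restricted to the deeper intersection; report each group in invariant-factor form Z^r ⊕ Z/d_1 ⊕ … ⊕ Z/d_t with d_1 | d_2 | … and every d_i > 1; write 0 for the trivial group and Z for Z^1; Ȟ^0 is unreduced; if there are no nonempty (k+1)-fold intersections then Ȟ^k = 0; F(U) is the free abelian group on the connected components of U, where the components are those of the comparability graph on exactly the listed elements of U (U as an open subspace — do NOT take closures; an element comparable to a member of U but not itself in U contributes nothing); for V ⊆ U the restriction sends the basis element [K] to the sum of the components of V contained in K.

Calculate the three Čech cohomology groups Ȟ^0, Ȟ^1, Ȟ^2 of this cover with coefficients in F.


intersection data:
  A1={{x3},{x4},{x1,x4},{x2,x4},{x4,x5},{x4,x7},{x1,x2,x4},{x1,x4,x7},{x2,x4,x5}} A2={{x3},{x5},{x7},{x1,x7},{x2,x5},{x4,x5},{x4,x7},{x1,x4,x7},{x2,x4,x5}} A3={{x1},{x2},{x6},{x1,x2},{x1,x4},{x1,x7},{x2,x4},{x2,x5},{x2,x6},{x1,x2,x4},{x1,x4,x7},{x2,x4,x5}} A4={{x5},{x2,x5},{x4,x5},{x2,x4,x5}}
  A12={{x3},{x4,x5},{x4,x7},{x1,x4,x7},{x2,x4,x5}} A13={{x1,x4},{x2,x4},{x1,x2,x4},{x1,x4,x7},{x2,x4,x5}} A14={{x4,x5},{x2,x4,x5}} A23={{x1,x7},{x2,x5},{x1,x4,x7},{x2,x4,x5}} A24={{x5},{x2,x5},{x4,x5},{x2,x4,x5}} A34={{x2,x5},{x2,x4,x5}}
  A123={{x1,x4,x7},{x2,x4,x5}} A124={{x4,x5},{x2,x4,x5}} A134={{x2,x4,x5}} A234={{x2,x5},{x2,x4,x5}}
  A1234={{x2,x4,x5}}
components per intersection:
  A1: {{x3}} {{x4},{x1,x4},{x2,x4},{x4,x5},{x4,x7},{x1,x2,x4},{x1,x4,x7},{x2,x4,x5}}
  A2: {{x3}} {{x5},{x2,x5},{x4,x5},{x2,x4,x5}} {{x7},{x1,x7},{x4,x7},{x1,x4,x7}}
  A3: {{x1},{x2},{x6},{x1,x2},{x1,x4},{x1,x7},{x2,x4},{x2,x5},{x2,x6},{x1,x2,x4},{x1,x4,x7},{x2,x4,x5}}
  A4: {{x5},{x2,x5},{x4,x5},{x2,x4,x5}}
  A12: {{x3}} {{x4,x5},{x2,x4,x5}} {{x4,x7},{x1,x4,x7}}
  A13: {{x1,x4},{x2,x4},{x1,x2,x4},{x1,x4,x7},{x2,x4,x5}}
  A14: {{x4,x5},{x2,x4,x5}}
  A23: {{x1,x7},{x1,x4,x7}} {{x2,x5},{x2,x4,x5}}
  A24: {{x5},{x2,x5},{x4,x5},{x2,x4,x5}}
  A34: {{x2,x5},{x2,x4,x5}}
  A123: {{x1,x4,x7}} {{x2,x4,x5}}
  A124: {{x4,x5},{x2,x4,x5}}
  A134: {{x2,x4,x5}}
  A234: {{x2,x5},{x2,x4,x5}}
  A1234: {{x2,x4,x5}}
C dims 7,9,5,1; δ0: rk 5, SNF 1^5; δ1: rk 4, SNF 1^4; δ2: rk 1, SNF 1^1
Ȟ^0 = (7 − 5) − 0 = 2, so Ȟ^0 ≅ Z^2
Ȟ^1 = (9 − 4) − 5 = 0, so Ȟ^1 ≅ 0
Ȟ^2 = (5 − 1) − 4 = 0, so Ȟ^2 ≅ 0

Ȟ^0 ≅ Z^2, Ȟ^1 ≅ 0, Ȟ^2 ≅ 0


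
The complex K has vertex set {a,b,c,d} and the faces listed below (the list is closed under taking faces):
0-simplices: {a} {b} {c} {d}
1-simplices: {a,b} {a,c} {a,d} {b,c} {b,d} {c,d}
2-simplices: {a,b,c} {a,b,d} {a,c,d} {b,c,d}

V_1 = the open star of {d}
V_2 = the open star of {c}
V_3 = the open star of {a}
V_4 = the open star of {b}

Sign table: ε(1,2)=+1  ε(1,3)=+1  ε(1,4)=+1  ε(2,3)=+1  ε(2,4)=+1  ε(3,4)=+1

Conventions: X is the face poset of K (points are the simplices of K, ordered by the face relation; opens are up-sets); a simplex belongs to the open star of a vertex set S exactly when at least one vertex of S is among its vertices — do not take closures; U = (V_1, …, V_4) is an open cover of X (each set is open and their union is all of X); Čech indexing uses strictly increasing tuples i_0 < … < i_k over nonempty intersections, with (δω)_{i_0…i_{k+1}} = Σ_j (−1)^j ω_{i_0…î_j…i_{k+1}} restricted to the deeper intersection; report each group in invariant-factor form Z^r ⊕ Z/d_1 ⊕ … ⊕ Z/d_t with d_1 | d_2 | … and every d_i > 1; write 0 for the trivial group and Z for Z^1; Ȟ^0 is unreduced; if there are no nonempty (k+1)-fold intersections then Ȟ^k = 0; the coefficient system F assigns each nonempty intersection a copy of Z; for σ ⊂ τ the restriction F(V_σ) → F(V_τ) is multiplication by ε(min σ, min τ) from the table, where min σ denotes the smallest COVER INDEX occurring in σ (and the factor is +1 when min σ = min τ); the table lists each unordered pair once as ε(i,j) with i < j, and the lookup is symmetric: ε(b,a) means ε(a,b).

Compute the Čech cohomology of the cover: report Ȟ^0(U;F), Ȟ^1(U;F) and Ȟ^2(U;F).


Ȟ^0 = Z, Ȟ^1 = 0, Ȟ^2 = Z

nerve of the cover:
  V1={{d},{a,d},{b,d},{c,d},{a,b,d},{a,c,d},{b,c,d}} V2={{c},{a,c},{b,c},{c,d},{a,b,c},{a,c,d},{b,c,d}} V3={{a},{a,b},{a,c},{a,d},{a,b,c},{a,b,d},{a,c,d}} V4={{b},{a,b},{b,c},{b,d},{a,b,c},{a,b,d},{b,c,d}}
  V12={{c,d},{a,c,d},{b,c,d}} V13={{a,d},{a,b,d},{a,c,d}} V14={{b,d},{a,b,d},{b,c,d}} V23={{a,c},{a,b,c},{a,c,d}} V24={{b,c},{a,b,c},{b,c,d}} V34={{a,b},{a,b,c},{a,b,d}}
  V123={{a,c,d}} V124={{b,c,d}} V134={{a,b,d}} V234={{a,b,c}}
C dims 4,6,4; δ0: rk 3, SNF 1^3; δ1: rk 3, SNF 1^3
Ȟ^0 = (4 − 3) − 0 = 1, so Ȟ^0 ≅ Z
Ȟ^1 = (6 − 3) − 3 = 0, so Ȟ^1 ≅ 0
Ȟ^2 = (4 − 0) − 3 = 1, so Ȟ^2 ≅ Z


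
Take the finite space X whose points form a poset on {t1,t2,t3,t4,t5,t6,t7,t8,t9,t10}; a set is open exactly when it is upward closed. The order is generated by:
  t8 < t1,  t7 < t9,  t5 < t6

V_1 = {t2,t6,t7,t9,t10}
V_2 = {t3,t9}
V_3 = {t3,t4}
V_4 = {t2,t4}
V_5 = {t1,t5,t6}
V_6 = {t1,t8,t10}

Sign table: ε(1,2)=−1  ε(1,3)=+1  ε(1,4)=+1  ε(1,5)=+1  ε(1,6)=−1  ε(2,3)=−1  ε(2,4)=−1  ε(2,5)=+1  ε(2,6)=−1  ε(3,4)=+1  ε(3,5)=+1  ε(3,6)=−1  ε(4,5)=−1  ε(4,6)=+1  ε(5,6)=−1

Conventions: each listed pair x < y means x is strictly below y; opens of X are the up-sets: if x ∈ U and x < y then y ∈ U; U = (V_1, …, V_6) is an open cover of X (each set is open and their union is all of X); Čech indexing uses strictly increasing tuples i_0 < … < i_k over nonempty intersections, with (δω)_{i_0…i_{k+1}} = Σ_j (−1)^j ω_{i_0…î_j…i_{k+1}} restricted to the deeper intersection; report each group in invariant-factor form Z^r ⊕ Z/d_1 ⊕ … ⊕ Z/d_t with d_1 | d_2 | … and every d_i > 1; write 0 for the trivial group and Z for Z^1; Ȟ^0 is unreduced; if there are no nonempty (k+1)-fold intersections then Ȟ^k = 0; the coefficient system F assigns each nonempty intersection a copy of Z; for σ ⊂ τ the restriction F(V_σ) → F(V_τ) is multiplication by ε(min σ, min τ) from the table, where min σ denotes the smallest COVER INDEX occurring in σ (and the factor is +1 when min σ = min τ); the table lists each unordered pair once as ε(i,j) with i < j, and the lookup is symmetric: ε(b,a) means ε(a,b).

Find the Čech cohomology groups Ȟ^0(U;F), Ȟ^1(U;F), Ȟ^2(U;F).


Ȟ^0 ≅ Z, Ȟ^1 ≅ Z^2 and Ȟ^2 ≅ 0

nonempty overlaps:
  V12={t9} V14={t2} V15={t6} V16={t10} V23={t3} V34={t4} V56={t1}
C dims 6,7; δ0: rk 5, SNF 1^5
degree 0: 6−5−0 = 1 → Ȟ^0 ≅ Z
degree 1: 7−0−5 = 2 → Ȟ^1 ≅ Z^2
degree 2: 0−0−0 = 0 → Ȟ^2 ≅ 0


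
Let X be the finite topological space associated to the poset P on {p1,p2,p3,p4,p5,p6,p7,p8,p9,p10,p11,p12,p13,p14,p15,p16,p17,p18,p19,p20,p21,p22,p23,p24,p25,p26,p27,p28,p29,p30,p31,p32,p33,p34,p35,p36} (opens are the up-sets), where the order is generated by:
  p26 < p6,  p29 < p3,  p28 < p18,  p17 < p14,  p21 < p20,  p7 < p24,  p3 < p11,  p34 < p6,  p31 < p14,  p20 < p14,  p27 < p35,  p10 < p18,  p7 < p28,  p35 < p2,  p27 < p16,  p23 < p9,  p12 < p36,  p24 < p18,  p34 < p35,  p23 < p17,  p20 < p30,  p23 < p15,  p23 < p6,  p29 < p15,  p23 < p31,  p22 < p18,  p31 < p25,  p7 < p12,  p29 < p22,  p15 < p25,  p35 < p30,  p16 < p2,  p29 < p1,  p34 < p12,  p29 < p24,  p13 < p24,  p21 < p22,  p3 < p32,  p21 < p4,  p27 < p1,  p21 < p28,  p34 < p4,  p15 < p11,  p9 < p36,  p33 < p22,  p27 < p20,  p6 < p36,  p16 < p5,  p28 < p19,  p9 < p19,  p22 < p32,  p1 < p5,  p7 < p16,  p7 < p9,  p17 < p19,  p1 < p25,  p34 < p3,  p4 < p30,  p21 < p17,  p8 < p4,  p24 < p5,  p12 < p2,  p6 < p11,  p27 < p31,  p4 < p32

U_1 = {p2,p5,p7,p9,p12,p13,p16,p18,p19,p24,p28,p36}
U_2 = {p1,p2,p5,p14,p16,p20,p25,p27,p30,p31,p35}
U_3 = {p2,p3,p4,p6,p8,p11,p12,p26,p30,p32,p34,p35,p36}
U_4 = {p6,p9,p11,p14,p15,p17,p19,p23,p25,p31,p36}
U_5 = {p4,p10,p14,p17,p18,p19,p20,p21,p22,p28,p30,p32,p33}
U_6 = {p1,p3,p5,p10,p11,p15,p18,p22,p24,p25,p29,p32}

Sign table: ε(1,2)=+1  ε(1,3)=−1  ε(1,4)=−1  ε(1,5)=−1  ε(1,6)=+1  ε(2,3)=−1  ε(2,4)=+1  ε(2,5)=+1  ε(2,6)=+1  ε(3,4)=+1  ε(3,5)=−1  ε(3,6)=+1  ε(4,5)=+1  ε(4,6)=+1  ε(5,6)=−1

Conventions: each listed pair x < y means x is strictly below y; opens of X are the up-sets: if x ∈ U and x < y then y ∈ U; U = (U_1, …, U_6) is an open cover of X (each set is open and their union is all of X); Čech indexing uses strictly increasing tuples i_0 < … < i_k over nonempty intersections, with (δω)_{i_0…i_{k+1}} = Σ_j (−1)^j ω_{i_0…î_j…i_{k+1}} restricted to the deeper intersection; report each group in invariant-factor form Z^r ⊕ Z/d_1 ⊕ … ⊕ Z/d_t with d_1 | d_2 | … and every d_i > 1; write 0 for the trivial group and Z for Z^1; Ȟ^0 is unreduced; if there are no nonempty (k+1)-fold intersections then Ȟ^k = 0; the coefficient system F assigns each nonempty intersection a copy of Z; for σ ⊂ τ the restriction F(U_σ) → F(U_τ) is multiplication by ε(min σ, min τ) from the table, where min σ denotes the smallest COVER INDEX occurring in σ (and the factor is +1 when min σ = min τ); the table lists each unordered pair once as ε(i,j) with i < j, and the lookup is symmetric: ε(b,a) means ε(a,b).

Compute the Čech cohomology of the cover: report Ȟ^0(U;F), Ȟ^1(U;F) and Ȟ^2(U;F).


nerve simplices:
  U12={p2,p5,p16} U13={p2,p12,p36} U14={p9,p19,p36} U15={p18,p19,p28} U16={p5,p18,p24} U23={p2,p30,p35} U24={p14,p25,p31} U25={p14,p20,p30} U26={p1,p5,p25} U34={p6,p11,p36} U35={p4,p30,p32} U36={p3,p11,p32} U45={p14,p17,p19} U46={p11,p15,p25} U56={p10,p18,p22,p32}
  U123={p2} U126={p5} U134={p36} U145={p19} U156={p18} U235={p30} U245={p14} U246={p25} U346={p11} U356={p32}
C dims 6,15,10; δ0: rk 6, SNF 1^5·2; δ1: rk 9, SNF 1^9
degree 0: 6−6−0 = 0 → Ȟ^0 ≅ 0
degree 1: 15−9−6 = 0 plus torsion [2] → Ȟ^1 ≅ Z/2
degree 2: 10−0−9 = 1 → Ȟ^2 ≅ Z

Ȟ^0(U;F) ≅ 0, Ȟ^1(U;F) ≅ Z/2 and Ȟ^2(U;F) ≅ Z


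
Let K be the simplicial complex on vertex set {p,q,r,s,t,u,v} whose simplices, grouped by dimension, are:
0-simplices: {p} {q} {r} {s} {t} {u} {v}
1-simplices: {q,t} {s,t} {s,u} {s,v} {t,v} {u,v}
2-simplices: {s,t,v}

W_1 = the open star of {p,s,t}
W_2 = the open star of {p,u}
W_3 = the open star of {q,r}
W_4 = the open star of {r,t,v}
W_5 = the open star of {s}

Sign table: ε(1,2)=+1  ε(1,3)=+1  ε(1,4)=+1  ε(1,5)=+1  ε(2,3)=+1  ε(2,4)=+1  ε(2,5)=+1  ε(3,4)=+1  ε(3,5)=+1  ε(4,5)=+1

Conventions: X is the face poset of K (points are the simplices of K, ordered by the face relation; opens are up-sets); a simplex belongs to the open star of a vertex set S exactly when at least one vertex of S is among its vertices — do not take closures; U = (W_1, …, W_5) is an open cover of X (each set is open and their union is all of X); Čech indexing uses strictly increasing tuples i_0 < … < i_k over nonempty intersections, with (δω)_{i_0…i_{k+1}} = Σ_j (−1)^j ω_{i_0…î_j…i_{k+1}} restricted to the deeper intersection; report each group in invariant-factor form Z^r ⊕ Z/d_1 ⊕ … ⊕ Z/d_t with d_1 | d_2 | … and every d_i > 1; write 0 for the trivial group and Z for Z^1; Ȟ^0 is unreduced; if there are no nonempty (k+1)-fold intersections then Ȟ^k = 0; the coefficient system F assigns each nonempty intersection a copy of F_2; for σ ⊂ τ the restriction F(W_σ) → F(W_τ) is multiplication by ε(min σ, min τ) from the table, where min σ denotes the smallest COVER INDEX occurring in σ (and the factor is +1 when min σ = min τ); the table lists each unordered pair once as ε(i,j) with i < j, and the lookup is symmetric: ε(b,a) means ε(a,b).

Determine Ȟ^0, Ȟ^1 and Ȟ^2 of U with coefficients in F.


Ȟ^0 ≅ Z/2, Ȟ^1 ≅ Z/2 and Ȟ^2 ≅ 0

cover nerve:
  W1={{p},{s},{t},{q,t},{s,t},{s,u},{s,v},{t,v},{s,t,v}} W2={{p},{u},{s,u},{u,v}} W3={{q},{r},{q,t}} W4={{r},{t},{v},{q,t},{s,t},{s,v},{t,v},{u,v},{s,t,v}} W5={{s},{s,t},{s,u},{s,v},{s,t,v}}
  W12={{p},{s,u}} W13={{q,t}} W14={{t},{q,t},{s,t},{s,v},{t,v},{s,t,v}} W15={{s},{s,t},{s,u},{s,v},{s,t,v}} W24={{u,v}} W25={{s,u}} W34={{r},{q,t}} W45={{s,t},{s,v},{s,t,v}}
  W125={{s,u}} W134={{q,t}} W145={{s,t},{s,v},{s,t,v}}
C dims 5,8,3; δ0: rk_F2 4; δ1: rk_F2 3
Ȟ^0: (5−4)−0=1 ⇒ Z/2
Ȟ^1: (8−3)−4=1 ⇒ Z/2
Ȟ^2: (3−0)−3=0 ⇒ 0


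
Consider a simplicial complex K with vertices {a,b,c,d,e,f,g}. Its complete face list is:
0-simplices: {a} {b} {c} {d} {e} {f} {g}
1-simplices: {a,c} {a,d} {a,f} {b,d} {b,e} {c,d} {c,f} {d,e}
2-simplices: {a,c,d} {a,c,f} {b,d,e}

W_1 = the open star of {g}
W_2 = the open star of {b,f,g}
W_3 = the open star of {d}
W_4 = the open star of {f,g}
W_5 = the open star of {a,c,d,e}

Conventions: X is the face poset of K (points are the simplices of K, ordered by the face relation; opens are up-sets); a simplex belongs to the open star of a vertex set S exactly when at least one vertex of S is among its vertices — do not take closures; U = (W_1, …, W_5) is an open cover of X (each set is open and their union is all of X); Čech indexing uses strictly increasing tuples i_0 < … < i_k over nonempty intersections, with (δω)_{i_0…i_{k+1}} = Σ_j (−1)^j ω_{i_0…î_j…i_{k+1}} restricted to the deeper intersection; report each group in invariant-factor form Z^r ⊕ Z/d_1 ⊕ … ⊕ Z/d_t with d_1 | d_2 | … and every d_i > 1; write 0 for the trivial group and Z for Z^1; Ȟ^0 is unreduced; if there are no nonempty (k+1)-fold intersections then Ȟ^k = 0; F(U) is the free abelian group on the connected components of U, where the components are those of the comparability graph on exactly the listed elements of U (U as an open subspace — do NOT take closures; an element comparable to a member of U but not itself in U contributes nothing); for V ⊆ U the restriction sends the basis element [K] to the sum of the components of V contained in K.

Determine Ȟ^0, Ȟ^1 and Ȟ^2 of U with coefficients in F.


Ȟ^0 ≅ Z^2, Ȟ^1 ≅ 0 and Ȟ^2 ≅ 0

cover nerve:
  W1={{g}} W2={{b},{f},{g},{a,f},{b,d},{b,e},{c,f},{a,c,f},{b,d,e}} W3={{d},{a,d},{b,d},{c,d},{d,e},{a,c,d},{b,d,e}} W4={{f},{g},{a,f},{c,f},{a,c,f}} W5={{a},{c},{d},{e},{a,c},{a,d},{a,f},{b,d},{b,e},{c,d},{c,f},{d,e},{a,c,d},{a,c,f},{b,d,e}}
  W12={{g}} W14={{g}} W23={{b,d},{b,d,e}} W24={{f},{g},{a,f},{c,f},{a,c,f}} W25={{a,f},{b,d},{b,e},{c,f},{a,c,f},{b,d,e}} W35={{d},{a,d},{b,d},{c,d},{d,e},{a,c,d},{b,d,e}} W45={{a,f},{c,f},{a,c,f}}
  W124={{g}} W235={{b,d},{b,d,e}} W245={{a,f},{c,f},{a,c,f}}
components per intersection:
  W1: {{g}}
  W2: {{b},{b,d},{b,e},{b,d,e}} {{f},{a,f},{c,f},{a,c,f}} {{g}}
  W3: {{d},{a,d},{b,d},{c,d},{d,e},{a,c,d},{b,d,e}}
  W4: {{f},{a,f},{c,f},{a,c,f}} {{g}}
  W5: {{a},{c},{d},{e},{a,c},{a,d},{a,f},{b,d},{b,e},{c,d},{c,f},{d,e},{a,c,d},{a,c,f},{b,d,e}}
  W12: {{g}}
  W14: {{g}}
  W23: {{b,d},{b,d,e}}
  W24: {{f},{a,f},{c,f},{a,c,f}} {{g}}
  W25: {{a,f},{c,f},{a,c,f}} {{b,d},{b,e},{b,d,e}}
  W35: {{d},{a,d},{b,d},{c,d},{d,e},{a,c,d},{b,d,e}}
  W45: {{a,f},{c,f},{a,c,f}}
  W124: {{g}}
  W235: {{b,d},{b,d,e}}
  W245: {{a,f},{c,f},{a,c,f}}
C dims 8,9,3; δ0: rk 6, SNF 1^6; δ1: rk 3, SNF 1^3
Ȟ^0: (8−6)−0=2 ⇒ Z^2
Ȟ^1: (9−3)−6=0 ⇒ 0
Ȟ^2: (3−0)−3=0 ⇒ 0
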